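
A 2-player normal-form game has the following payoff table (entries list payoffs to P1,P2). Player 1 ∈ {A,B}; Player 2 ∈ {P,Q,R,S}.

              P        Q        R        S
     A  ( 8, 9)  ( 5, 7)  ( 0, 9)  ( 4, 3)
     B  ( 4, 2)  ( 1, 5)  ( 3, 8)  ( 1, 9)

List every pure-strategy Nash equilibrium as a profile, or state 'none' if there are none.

PSNE = {(A,P)}

(A,P): NE
(A,Q): not NE [P2→R gives 9>7]
(A,R): not NE [P1→B gives 3>0]
(A,S): not NE [P2→R gives 9>3]
(B,P): not NE [P1→A gives 8>4; P2→S gives 9>2]
(B,Q): not NE [P1→A gives 5>1; P2→S gives 9>5]
(B,R): not NE [P2→S gives 9>8]
(B,S): not NE [P1→A gives 4>1]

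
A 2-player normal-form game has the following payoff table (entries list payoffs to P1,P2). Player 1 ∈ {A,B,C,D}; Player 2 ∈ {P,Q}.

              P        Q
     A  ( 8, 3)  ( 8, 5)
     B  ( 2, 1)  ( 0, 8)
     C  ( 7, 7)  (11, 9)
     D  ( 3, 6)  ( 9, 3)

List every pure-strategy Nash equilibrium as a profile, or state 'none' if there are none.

(A,P): not NE [P2→Q gives 5>3]
(A,Q): not NE [P1→C gives 11>8]
(B,P): not NE [P1→A gives 8>2; P2→Q gives 8>1]
(B,Q): not NE [P1→C gives 11>0]
(C,P): not NE [P1→A gives 8>7; P2→Q gives 9>7]
(C,Q): NE
(D,P): not NE [P1→A gives 8>3]
(D,Q): not NE [P1→C gives 11>9; P2→P gives 6>3]

NE set: (C,Q)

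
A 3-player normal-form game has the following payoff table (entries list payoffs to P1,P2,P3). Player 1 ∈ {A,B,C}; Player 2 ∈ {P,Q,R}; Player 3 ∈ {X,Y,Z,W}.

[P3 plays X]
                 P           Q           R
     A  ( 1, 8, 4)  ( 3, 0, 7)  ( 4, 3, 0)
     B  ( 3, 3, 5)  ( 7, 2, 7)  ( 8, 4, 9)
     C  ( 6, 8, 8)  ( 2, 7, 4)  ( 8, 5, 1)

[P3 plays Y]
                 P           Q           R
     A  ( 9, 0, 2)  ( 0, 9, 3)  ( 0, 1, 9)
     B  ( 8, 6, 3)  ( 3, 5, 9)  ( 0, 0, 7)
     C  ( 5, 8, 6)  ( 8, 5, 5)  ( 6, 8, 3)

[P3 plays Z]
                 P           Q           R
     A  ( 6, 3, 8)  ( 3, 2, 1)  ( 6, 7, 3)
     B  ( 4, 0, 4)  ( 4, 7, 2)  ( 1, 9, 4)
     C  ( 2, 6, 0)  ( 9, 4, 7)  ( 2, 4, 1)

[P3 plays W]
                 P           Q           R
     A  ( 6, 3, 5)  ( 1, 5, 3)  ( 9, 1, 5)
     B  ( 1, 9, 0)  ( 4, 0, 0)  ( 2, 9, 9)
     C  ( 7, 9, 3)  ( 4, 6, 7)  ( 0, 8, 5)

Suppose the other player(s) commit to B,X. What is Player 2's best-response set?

u_2(P vs B,X) = 3
u_2(Q vs B,X) = 2
u_2(R vs B,X) = 4
max payoff 4 at {R}

argmax u_2 = {R}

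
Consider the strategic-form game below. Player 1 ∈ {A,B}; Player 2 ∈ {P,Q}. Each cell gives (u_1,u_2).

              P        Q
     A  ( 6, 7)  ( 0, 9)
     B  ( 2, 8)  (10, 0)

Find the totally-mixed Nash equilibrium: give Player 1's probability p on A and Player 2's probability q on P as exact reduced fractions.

P1 indiff ⇒ q·6+(1-q)·0 = q·2+(1-q)·10 ⇒ q(4) = (1-q)(10) ⇒ q = 5/7
P2 indiff ⇒ p·7+(1-p)·8 = p·9+(1-p)·0 ⇒ p(-2) = (1-p)(-8) ⇒ p = 4/5

P1 mixes 4/5 on A; P2 mixes 5/7 on P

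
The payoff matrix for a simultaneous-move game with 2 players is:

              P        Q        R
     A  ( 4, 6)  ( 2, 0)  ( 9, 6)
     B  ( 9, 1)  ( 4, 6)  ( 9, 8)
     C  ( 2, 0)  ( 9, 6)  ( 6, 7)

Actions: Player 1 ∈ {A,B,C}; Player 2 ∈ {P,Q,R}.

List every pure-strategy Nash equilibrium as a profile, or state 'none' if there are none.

NE set: (A,R), (B,R)

(A,P): not NE [P1→B gives 9>4]
(A,Q): not NE [P1→C gives 9>2; P2→R gives 6>0]
(A,R): NE
(B,P): not NE [P2→R gives 8>1]
(B,Q): not NE [P1→C gives 9>4; P2→R gives 8>6]
(B,R): NE
(C,P): not NE [P1→B gives 9>2; P2→R gives 7>0]
(C,Q): not NE [P2→R gives 7>6]
(C,R): not NE [P1→B gives 9>6]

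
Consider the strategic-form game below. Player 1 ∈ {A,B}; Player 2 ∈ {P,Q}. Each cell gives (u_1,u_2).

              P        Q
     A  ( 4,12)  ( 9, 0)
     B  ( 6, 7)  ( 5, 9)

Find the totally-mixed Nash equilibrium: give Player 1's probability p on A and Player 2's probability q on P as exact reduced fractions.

P1 indiff ⇒ q·4+(1-q)·9 = q·6+(1-q)·5 ⇒ q(-2) = (1-q)(-4) ⇒ q = 2/3
P2 indiff ⇒ p·12+(1-p)·7 = p·0+(1-p)·9 ⇒ p(12) = (1-p)(2) ⇒ p = 1/7

P1 mixes 1/7 on A; P2 mixes 2/3 on P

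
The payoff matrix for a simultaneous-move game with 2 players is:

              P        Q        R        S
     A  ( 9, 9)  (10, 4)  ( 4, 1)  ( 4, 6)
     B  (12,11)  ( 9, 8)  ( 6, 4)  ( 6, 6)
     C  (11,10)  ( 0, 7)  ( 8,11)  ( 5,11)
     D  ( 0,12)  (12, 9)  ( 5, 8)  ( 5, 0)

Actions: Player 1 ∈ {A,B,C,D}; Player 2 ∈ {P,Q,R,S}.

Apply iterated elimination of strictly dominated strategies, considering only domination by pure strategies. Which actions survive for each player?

Remaining: P1:{B,C} P2:{P,R,S}

P2 drop Q (P beats it: A:9>4 B:11>8 C:10>7 D:12>9)
P1 drop A (B beats it: P:12>9 R:6>4 S:6>4)
P1 drop D (B beats it: P:12>0 R:6>5 S:6>5)
P1→{B,C} P2→{P,R,S}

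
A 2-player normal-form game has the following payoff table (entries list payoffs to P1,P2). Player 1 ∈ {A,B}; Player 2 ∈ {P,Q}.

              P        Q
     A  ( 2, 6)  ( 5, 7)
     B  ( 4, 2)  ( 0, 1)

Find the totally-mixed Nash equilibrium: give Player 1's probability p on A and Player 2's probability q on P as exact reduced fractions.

P1 mixes 1/2 on A; P2 mixes 5/7 on P

P1 indiff ⇒ q·2+(1-q)·5 = q·4+(1-q)·0 ⇒ q(-2) = (1-q)(-5) ⇒ q = 5/7
P2 indiff ⇒ p·6+(1-p)·2 = p·7+(1-p)·1 ⇒ p(-1) = (1-p)(-1) ⇒ p = 1/2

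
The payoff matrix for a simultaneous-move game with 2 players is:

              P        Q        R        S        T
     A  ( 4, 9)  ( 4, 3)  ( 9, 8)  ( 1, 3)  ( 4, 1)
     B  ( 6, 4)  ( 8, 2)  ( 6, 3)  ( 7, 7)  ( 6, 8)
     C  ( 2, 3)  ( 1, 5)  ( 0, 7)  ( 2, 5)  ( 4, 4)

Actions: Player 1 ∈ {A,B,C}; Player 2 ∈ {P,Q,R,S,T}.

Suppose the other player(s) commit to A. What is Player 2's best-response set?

u_2(P vs A) = 9
u_2(Q vs A) = 3
u_2(R vs A) = 8
u_2(S vs A) = 3
u_2(T vs A) = 1
max payoff 9 at {P}

argmax u_2 = {P}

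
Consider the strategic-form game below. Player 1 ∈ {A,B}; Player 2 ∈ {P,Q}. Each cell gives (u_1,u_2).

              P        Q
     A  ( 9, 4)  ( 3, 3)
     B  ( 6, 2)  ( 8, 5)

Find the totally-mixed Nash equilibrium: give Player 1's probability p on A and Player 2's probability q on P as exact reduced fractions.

(p,q) = (3/4, 5/8)

P1 indiff ⇒ q·9+(1-q)·3 = q·6+(1-q)·8 ⇒ q(3) = (1-q)(5) ⇒ q = 5/8
P2 indiff ⇒ p·4+(1-p)·2 = p·3+(1-p)·5 ⇒ p(1) = (1-p)(3) ⇒ p = 3/4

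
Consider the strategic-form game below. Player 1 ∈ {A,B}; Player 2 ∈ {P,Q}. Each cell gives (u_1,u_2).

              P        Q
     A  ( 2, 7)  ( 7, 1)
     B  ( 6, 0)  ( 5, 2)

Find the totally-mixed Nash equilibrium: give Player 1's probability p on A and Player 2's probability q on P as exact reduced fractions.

P1 indiff ⇒ q·2+(1-q)·7 = q·6+(1-q)·5 ⇒ q(-4) = (1-q)(-2) ⇒ q = 1/3
P2 indiff ⇒ p·7+(1-p)·0 = p·1+(1-p)·2 ⇒ p(6) = (1-p)(2) ⇒ p = 1/4

P1 mixes 1/4 on A; P2 mixes 1/3 on P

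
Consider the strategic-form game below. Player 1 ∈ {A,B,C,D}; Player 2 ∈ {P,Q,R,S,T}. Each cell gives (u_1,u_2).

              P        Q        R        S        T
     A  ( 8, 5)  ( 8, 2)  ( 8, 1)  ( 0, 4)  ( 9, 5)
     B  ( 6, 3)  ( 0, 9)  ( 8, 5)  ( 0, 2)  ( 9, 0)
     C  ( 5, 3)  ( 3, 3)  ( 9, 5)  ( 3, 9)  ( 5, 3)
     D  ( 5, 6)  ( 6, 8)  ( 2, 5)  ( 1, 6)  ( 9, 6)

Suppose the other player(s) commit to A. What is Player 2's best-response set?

P2 best: {P,T}

u_2(P vs A) = 5
u_2(Q vs A) = 2
u_2(R vs A) = 1
u_2(S vs A) = 4
u_2(T vs A) = 5
max payoff 5 at {P,T}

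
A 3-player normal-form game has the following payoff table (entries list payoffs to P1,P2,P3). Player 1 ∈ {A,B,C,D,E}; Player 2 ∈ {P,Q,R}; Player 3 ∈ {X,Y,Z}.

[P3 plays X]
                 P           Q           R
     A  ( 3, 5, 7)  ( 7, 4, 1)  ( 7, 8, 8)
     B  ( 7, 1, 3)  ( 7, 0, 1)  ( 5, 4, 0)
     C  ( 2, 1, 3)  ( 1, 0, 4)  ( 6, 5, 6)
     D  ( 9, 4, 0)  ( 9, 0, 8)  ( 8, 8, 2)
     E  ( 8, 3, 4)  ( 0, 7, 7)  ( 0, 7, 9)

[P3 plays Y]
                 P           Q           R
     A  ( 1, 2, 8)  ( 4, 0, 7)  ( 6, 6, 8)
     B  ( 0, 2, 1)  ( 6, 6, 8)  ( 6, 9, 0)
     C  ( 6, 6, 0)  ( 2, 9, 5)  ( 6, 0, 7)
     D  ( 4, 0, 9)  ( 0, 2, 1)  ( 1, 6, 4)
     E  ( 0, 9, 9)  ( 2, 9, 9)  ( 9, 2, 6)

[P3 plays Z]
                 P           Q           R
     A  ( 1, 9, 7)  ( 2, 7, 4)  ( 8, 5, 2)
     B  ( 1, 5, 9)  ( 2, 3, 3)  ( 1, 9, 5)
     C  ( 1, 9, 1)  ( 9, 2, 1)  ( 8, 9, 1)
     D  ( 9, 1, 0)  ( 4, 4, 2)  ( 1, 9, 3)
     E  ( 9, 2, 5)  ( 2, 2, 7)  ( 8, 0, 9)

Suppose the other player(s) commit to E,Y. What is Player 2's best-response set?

u_2(P vs E,Y) = 9
u_2(Q vs E,Y) = 9
u_2(R vs E,Y) = 2
max payoff 9 at {P,Q}

BR_2 = {P,Q}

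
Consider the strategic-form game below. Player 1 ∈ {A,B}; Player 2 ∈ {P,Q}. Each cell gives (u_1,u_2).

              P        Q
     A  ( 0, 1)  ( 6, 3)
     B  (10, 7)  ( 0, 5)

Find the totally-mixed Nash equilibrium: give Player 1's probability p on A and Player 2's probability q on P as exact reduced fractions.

P1 indiff ⇒ q·0+(1-q)·6 = q·10+(1-q)·0 ⇒ q(-10) = (1-q)(-6) ⇒ q = 3/8
P2 indiff ⇒ p·1+(1-p)·7 = p·3+(1-p)·5 ⇒ p(-2) = (1-p)(-2) ⇒ p = 1/2

p=1/2, q=3/8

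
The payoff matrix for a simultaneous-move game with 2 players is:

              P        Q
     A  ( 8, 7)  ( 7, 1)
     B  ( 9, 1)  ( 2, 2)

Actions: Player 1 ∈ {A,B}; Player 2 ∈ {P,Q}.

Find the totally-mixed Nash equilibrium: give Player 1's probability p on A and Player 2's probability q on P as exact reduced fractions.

P1 indiff ⇒ q·8+(1-q)·7 = q·9+(1-q)·2 ⇒ q(-1) = (1-q)(-5) ⇒ q = 5/6
P2 indiff ⇒ p·7+(1-p)·1 = p·1+(1-p)·2 ⇒ p(6) = (1-p)(1) ⇒ p = 1/7

P1 mixes 1/7 on A; P2 mixes 5/6 on P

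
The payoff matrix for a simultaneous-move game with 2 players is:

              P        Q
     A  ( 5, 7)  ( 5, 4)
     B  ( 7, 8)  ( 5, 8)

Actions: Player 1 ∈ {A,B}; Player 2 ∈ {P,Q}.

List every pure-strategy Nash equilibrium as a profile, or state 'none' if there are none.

Nash profiles: (B,P), (B,Q)

(A,P): not NE [P1→B gives 7>5]
(A,Q): not NE [P2→P gives 7>4]
(B,P): NE
(B,Q): NE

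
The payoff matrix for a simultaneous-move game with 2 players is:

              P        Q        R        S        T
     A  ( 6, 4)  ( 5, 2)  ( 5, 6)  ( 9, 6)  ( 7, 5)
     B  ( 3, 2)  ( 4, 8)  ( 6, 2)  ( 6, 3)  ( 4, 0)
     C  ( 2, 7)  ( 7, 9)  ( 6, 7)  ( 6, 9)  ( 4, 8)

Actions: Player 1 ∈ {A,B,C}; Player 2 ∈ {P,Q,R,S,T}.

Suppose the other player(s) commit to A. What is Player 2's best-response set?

BR_2 = {R,S}

u_2(P vs A) = 4
u_2(Q vs A) = 2
u_2(R vs A) = 6
u_2(S vs A) = 6
u_2(T vs A) = 5
max payoff 6 at {R,S}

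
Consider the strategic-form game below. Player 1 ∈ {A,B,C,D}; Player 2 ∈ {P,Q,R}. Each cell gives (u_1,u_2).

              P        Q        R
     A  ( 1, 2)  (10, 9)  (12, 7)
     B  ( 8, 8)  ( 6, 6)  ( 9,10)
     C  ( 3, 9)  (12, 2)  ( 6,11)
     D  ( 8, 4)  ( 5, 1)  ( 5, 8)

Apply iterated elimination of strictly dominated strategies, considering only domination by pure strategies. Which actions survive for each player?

P2 drop P (R beats it: A:7>2 B:10>8 C:11>9 D:8>4)
P1 drop B (A beats it: Q:10>6 R:12>9)
P1 drop D (A beats it: Q:10>5 R:12>5)
P1→{A,C} P2→{Q,R}

Remaining: P1:{A,C} P2:{Q,R}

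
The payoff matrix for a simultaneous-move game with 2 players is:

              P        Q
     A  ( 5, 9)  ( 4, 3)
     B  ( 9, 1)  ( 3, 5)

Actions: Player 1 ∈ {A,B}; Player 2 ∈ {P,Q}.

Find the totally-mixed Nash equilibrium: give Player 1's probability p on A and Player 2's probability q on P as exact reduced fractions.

P1 indiff ⇒ q·5+(1-q)·4 = q·9+(1-q)·3 ⇒ q(-4) = (1-q)(-1) ⇒ q = 1/5
P2 indiff ⇒ p·9+(1-p)·1 = p·3+(1-p)·5 ⇒ p(6) = (1-p)(4) ⇒ p = 2/5

p=2/5, q=1/5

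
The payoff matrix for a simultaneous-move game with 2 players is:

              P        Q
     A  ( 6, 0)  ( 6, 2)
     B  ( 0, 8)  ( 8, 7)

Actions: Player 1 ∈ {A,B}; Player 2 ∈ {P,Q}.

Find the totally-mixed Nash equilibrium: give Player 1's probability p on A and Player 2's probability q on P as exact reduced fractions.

p=1/3, q=1/4

P1 indiff ⇒ q·6+(1-q)·6 = q·0+(1-q)·8 ⇒ q(6) = (1-q)(2) ⇒ q = 1/4
P2 indiff ⇒ p·0+(1-p)·8 = p·2+(1-p)·7 ⇒ p(-2) = (1-p)(-1) ⇒ p = 1/3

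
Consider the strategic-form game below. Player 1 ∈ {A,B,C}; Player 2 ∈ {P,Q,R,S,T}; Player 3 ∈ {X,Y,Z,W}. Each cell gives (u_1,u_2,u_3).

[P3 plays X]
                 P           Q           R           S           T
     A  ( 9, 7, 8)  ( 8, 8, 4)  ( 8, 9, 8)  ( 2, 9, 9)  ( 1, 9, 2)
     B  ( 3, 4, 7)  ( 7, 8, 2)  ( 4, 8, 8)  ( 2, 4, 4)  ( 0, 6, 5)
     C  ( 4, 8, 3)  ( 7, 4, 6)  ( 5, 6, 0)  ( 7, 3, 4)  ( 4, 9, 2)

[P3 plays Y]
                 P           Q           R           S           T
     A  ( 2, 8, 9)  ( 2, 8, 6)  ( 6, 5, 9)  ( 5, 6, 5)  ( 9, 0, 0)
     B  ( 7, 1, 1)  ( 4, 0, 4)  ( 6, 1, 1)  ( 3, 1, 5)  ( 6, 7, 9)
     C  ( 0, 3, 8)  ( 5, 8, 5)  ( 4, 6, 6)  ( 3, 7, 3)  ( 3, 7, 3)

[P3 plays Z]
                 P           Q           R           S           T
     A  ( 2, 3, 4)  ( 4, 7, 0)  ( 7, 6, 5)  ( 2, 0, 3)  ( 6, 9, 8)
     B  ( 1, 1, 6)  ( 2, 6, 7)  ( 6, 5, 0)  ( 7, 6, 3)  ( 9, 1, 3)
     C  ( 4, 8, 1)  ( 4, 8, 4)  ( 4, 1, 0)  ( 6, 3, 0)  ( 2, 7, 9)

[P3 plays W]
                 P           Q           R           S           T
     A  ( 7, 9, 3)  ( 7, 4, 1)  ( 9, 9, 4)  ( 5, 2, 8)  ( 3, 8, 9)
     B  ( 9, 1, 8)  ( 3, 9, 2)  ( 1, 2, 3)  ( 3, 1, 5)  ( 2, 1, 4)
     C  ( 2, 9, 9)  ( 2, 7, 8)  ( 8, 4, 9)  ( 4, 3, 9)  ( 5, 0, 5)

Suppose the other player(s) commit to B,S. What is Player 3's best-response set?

BR_3 = {Y,W}

u_3(X vs B,S) = 4
u_3(Y vs B,S) = 5
u_3(Z vs B,S) = 3
u_3(W vs B,S) = 5
max payoff 5 at {Y,W}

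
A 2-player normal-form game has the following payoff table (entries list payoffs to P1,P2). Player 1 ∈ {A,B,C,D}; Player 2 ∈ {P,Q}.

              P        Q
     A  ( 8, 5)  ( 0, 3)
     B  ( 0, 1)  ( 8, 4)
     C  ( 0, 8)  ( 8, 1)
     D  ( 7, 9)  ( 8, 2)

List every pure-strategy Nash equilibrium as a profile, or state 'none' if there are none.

NE set: (A,P), (B,Q)

(A,P): NE
(A,Q): not NE [P1→D gives 8>0; P2→P gives 5>3]
(B,P): not NE [P1→A gives 8>0; P2→Q gives 4>1]
(B,Q): NE
(C,P): not NE [P1→A gives 8>0]
(C,Q): not NE [P2→P gives 8>1]
(D,P): not NE [P1→A gives 8>7]
(D,Q): not NE [P2→P gives 9>2]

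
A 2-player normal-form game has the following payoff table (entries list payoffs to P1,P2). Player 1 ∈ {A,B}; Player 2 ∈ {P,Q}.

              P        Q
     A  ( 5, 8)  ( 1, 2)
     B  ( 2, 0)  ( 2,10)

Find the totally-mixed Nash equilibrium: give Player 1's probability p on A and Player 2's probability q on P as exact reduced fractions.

P1 mixes 5/8 on A; P2 mixes 1/4 on P

P1 indiff ⇒ q·5+(1-q)·1 = q·2+(1-q)·2 ⇒ q(3) = (1-q)(1) ⇒ q = 1/4
P2 indiff ⇒ p·8+(1-p)·0 = p·2+(1-p)·10 ⇒ p(6) = (1-p)(10) ⇒ p = 5/8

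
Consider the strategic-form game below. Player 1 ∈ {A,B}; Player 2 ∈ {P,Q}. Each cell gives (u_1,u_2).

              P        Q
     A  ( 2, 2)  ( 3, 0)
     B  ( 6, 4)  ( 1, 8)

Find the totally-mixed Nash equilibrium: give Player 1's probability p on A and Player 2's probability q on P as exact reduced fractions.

P1 indiff ⇒ q·2+(1-q)·3 = q·6+(1-q)·1 ⇒ q(-4) = (1-q)(-2) ⇒ q = 1/3
P2 indiff ⇒ p·2+(1-p)·4 = p·0+(1-p)·8 ⇒ p(2) = (1-p)(4) ⇒ p = 2/3

P1 mixes 2/3 on A; P2 mixes 1/3 on P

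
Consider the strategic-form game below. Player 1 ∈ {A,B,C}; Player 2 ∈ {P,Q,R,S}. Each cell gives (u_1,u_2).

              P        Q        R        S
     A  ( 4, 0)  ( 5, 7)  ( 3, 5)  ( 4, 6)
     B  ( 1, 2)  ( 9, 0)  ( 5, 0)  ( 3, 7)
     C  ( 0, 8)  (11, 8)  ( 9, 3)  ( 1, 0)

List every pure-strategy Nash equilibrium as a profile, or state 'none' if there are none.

(A,P): not NE [P2→Q gives 7>0]
(A,Q): not NE [P1→C gives 11>5]
(A,R): not NE [P1→C gives 9>3; P2→Q gives 7>5]
(A,S): not NE [P2→Q gives 7>6]
(B,P): not NE [P1→A gives 4>1; P2→S gives 7>2]
(B,Q): not NE [P1→C gives 11>9; P2→S gives 7>0]
(B,R): not NE [P1→C gives 9>5; P2→S gives 7>0]
(B,S): not NE [P1→A gives 4>3]
(C,P): not NE [P1→A gives 4>0]
(C,Q): NE
(C,R): not NE [P2→Q gives 8>3]
(C,S): not NE [P1→A gives 4>1; P2→Q gives 8>0]

Nash profiles: (C,Q)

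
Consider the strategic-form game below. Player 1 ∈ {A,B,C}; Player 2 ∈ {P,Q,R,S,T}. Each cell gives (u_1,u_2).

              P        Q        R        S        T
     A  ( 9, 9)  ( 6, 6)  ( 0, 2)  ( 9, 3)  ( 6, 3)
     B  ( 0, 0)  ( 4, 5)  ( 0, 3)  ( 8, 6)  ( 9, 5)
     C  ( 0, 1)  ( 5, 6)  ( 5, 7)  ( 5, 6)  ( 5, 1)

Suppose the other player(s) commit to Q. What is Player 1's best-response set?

u_1(A vs Q) = 6
u_1(B vs Q) = 4
u_1(C vs Q) = 5
max payoff 6 at {A}

P1 best: {A}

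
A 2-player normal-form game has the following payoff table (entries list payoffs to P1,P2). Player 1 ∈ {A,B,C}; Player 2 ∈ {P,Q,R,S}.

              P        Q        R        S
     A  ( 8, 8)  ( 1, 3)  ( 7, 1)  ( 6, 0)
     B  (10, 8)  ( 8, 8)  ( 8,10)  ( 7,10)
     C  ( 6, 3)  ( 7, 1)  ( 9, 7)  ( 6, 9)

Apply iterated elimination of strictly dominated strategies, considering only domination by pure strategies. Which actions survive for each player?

IESDS → P1:{B,C} P2:{R,S}

P1 drop A (B beats it: P:10>8 Q:8>1 R:8>7 S:7>6)
P2 drop P (R beats it: B:10>8 C:7>3)
P2 drop Q (R beats it: B:10>8 C:7>1)
P1→{B,C} P2→{R,S}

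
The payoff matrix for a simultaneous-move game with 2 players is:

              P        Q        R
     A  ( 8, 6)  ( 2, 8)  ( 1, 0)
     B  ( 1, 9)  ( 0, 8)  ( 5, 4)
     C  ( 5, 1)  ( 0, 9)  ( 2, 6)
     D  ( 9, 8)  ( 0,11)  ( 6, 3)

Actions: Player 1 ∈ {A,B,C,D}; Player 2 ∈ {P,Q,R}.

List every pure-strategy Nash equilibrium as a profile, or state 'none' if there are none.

PSNE = {(A,Q)}

(A,P): not NE [P1→D gives 9>8; P2→Q gives 8>6]
(A,Q): NE
(A,R): not NE [P1→D gives 6>1; P2→Q gives 8>0]
(B,P): not NE [P1→D gives 9>1]
(B,Q): not NE [P1→A gives 2>0; P2→P gives 9>8]
(B,R): not NE [P1→D gives 6>5; P2→P gives 9>4]
(C,P): not NE [P1→D gives 9>5; P2→Q gives 9>1]
(C,Q): not NE [P1→A gives 2>0]
(C,R): not NE [P1→D gives 6>2; P2→Q gives 9>6]
(D,P): not NE [P2→Q gives 11>8]
(D,Q): not NE [P1→A gives 2>0]
(D,R): not NE [P2→Q gives 11>3]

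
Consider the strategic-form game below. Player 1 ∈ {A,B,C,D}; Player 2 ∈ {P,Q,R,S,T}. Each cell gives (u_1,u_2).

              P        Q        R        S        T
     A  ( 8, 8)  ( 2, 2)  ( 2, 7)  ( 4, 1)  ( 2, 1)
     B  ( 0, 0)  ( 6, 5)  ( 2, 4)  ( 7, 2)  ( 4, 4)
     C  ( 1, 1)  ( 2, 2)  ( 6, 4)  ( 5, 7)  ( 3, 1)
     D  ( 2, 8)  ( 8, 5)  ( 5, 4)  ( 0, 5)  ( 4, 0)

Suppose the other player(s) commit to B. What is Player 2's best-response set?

BR_2 = {Q}

u_2(P vs B) = 0
u_2(Q vs B) = 5
u_2(R vs B) = 4
u_2(S vs B) = 2
u_2(T vs B) = 4
max payoff 5 at {Q}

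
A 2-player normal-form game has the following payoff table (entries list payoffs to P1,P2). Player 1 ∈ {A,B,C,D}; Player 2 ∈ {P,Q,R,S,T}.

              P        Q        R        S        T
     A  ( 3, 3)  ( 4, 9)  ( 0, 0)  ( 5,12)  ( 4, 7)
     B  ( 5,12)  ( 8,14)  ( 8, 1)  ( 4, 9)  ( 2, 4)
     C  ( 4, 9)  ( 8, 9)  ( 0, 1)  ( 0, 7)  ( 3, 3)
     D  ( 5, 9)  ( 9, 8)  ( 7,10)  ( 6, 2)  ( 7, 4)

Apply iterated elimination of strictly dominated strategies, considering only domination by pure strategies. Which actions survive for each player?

Survivors P1:{B,D} P2:{P,Q,R}

P1 drop A (D beats it: P:5>3 Q:9>4 R:7>0 S:6>5 T:7>4)
P1 drop C (D beats it: P:5>4 Q:9>8 R:7>0 S:6>0 T:7>3)
P2 drop S (P beats it: B:12>9 D:9>2)
P2 drop T (P beats it: B:12>4 D:9>4)
P1→{B,D} P2→{P,Q,R}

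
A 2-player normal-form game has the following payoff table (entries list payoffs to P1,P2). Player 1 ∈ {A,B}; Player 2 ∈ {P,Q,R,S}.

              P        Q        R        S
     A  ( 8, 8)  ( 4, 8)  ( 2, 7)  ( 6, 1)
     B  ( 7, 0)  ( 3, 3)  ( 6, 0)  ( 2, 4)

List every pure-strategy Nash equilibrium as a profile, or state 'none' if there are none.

(A,P): NE
(A,Q): NE
(A,R): not NE [P1→B gives 6>2; P2→Q gives 8>7]
(A,S): not NE [P2→Q gives 8>1]
(B,P): not NE [P1→A gives 8>7; P2→S gives 4>0]
(B,Q): not NE [P1→A gives 4>3; P2→S gives 4>3]
(B,R): not NE [P2→S gives 4>0]
(B,S): not NE [P1→A gives 6>2]

Nash profiles: (A,P), (A,Q)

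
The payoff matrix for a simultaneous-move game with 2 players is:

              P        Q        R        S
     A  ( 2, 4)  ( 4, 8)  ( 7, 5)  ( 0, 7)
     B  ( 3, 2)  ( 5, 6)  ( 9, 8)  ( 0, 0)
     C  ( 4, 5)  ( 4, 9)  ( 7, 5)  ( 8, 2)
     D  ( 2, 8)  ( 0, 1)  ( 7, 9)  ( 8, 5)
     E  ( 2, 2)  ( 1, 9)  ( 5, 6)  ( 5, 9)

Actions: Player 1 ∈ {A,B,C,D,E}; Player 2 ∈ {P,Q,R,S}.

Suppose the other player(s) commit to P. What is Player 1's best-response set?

u_1(A vs P) = 2
u_1(B vs P) = 3
u_1(C vs P) = 4
u_1(D vs P) = 2
u_1(E vs P) = 2
max payoff 4 at {C}

BR_1 = {C}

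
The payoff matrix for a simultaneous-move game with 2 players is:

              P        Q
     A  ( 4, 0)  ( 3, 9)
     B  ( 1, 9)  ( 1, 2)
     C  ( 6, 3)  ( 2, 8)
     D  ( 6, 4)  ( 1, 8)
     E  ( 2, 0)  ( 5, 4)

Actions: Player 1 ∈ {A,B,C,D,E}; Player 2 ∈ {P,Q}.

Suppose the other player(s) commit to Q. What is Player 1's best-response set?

BR_1 = {E}

u_1(A vs Q) = 3
u_1(B vs Q) = 1
u_1(C vs Q) = 2
u_1(D vs Q) = 1
u_1(E vs Q) = 5
max payoff 5 at {E}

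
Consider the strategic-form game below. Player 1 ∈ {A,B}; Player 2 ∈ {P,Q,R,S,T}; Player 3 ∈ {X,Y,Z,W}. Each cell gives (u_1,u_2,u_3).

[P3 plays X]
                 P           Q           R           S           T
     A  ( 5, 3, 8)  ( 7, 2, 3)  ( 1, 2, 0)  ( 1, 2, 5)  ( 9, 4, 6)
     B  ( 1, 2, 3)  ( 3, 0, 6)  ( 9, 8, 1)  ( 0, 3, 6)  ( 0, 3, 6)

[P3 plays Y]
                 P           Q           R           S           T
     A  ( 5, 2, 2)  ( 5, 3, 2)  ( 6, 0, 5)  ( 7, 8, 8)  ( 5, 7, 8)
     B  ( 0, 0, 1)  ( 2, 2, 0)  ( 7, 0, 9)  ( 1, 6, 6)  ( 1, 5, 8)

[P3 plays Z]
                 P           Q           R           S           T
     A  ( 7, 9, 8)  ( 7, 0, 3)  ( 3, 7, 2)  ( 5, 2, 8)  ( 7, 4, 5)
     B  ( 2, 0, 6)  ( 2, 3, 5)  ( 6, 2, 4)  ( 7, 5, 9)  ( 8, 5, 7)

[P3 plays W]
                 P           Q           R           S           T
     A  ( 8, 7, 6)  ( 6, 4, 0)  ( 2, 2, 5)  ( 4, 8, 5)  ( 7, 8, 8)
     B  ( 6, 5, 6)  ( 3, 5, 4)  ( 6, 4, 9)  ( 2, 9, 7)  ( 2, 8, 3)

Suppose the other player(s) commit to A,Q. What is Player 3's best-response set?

u_3(X vs A,Q) = 3
u_3(Y vs A,Q) = 2
u_3(Z vs A,Q) = 3
u_3(W vs A,Q) = 0
max payoff 3 at {X,Z}

argmax u_3 = {X,Z}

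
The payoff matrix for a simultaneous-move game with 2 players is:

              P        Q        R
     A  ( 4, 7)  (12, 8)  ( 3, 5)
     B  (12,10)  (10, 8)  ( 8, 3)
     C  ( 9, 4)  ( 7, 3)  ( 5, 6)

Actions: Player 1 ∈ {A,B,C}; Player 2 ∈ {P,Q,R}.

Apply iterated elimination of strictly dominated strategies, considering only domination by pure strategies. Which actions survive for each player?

IESDS → P1:{A,B} P2:{P,Q}

P1 drop C (B beats it: P:12>9 Q:10>7 R:8>5)
P2 drop R (P beats it: A:7>5 B:10>3)
P1→{A,B} P2→{P,Q}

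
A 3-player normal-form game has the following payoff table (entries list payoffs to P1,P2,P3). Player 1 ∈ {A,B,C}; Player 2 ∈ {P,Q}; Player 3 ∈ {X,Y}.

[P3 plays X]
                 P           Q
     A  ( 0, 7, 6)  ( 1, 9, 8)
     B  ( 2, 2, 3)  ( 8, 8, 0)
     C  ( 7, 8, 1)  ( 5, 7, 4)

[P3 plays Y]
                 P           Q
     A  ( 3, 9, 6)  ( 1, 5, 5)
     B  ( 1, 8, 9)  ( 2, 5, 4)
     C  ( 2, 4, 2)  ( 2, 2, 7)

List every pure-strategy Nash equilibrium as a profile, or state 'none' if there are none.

PSNE = {(A,P,Y)}

(A,P,X): not NE [P1→C gives 7>0; P2→Q gives 9>7]
(A,P,Y): NE
(A,Q,X): not NE [P1→B gives 8>1]
(A,Q,Y): not NE [P1→C gives 2>1; P2→P gives 9>5; P3→X gives 8>5]
(B,P,X): not NE [P1→C gives 7>2; P2→Q gives 8>2; P3→Y gives 9>3]
(B,P,Y): not NE [P1→A gives 3>1]
(B,Q,X): not NE [P3→Y gives 4>0]
(B,Q,Y): not NE [P2→P gives 8>5]
(C,P,X): not NE [P3→Y gives 2>1]
(C,P,Y): not NE [P1→A gives 3>2]
(C,Q,X): not NE [P1→B gives 8>5; P2→P gives 8>7; P3→Y gives 7>4]
(C,Q,Y): not NE [P2→P gives 4>2]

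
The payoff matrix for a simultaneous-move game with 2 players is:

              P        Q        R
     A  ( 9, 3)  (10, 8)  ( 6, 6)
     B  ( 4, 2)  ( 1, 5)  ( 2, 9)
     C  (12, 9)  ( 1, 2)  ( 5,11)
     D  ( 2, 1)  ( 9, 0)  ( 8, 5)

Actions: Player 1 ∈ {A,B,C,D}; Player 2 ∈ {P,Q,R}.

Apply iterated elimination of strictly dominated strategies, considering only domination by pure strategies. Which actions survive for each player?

Remaining: P1:{A,D} P2:{Q,R}

P1 drop B (A beats it: P:9>4 Q:10>1 R:6>2)
P2 drop P (R beats it: A:6>3 C:11>9 D:5>1)
P1 drop C (A beats it: Q:10>1 R:6>5)
P1→{A,D} P2→{Q,R}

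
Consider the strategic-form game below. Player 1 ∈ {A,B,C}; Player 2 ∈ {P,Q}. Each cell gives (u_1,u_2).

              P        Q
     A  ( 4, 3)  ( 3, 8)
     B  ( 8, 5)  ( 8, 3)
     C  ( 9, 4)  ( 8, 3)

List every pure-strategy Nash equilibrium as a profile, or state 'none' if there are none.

(A,P): not NE [P1→C gives 9>4; P2→Q gives 8>3]
(A,Q): not NE [P1→C gives 8>3]
(B,P): not NE [P1→C gives 9>8]
(B,Q): not NE [P2→P gives 5>3]
(C,P): NE
(C,Q): not NE [P2→P gives 4>3]

NE set: (C,P)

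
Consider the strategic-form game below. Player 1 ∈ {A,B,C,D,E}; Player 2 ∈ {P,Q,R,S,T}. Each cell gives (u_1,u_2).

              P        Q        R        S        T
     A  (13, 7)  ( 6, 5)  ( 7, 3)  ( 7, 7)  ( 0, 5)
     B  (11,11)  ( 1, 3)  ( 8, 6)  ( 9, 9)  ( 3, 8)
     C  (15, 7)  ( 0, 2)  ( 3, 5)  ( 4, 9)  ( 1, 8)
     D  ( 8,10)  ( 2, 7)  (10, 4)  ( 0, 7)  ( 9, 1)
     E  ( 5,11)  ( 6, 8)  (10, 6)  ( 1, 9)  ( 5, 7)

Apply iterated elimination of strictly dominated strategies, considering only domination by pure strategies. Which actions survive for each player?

Remaining: P1:{A,B,C} P2:{P,S}

P2 drop Q (P beats it: A:7>5 B:11>3 C:7>2 D:10>7 E:11>8)
P2 drop R (P beats it: A:7>3 B:11>6 C:7>5 D:10>4 E:11>6)
P2 drop T (S beats it: A:7>5 B:9>8 C:9>8 D:7>1 E:9>7)
P1 drop D (A beats it: P:13>8 S:7>0)
P1 drop E (A beats it: P:13>5 S:7>1)
P1→{A,B,C} P2→{P,S}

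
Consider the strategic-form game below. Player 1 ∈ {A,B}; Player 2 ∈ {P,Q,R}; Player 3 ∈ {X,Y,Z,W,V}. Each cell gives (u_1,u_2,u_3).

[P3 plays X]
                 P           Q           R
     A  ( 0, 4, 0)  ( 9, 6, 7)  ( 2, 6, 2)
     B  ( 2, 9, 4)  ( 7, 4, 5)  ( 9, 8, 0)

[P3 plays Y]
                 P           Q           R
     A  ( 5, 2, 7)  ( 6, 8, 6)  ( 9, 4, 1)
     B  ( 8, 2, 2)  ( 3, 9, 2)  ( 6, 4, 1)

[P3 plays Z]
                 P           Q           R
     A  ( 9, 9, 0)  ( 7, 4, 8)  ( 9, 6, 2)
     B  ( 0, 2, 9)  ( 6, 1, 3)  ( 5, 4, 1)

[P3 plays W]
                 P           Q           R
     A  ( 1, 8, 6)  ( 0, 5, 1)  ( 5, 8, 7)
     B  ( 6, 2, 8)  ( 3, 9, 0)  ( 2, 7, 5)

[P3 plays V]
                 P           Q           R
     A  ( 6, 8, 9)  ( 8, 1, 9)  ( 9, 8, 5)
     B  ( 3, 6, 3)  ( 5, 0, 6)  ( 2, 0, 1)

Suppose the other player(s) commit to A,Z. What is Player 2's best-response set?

u_2(P vs A,Z) = 9
u_2(Q vs A,Z) = 4
u_2(R vs A,Z) = 6
max payoff 9 at {P}

argmax u_2 = {P}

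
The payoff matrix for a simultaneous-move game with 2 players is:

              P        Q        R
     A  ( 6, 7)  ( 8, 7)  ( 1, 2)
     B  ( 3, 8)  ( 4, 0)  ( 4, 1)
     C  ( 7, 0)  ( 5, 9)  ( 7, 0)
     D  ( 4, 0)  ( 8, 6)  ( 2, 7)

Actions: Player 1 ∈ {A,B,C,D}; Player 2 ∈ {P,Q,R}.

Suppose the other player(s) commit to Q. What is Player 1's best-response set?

argmax u_1 = {A,D}

u_1(A vs Q) = 8
u_1(B vs Q) = 4
u_1(C vs Q) = 5
u_1(D vs Q) = 8
max payoff 8 at {A,D}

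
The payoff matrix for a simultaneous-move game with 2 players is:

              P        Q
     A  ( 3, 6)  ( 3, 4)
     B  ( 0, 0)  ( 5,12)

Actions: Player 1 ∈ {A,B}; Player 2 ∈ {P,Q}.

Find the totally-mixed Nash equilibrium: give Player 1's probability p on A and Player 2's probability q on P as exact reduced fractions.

p=6/7, q=2/5

P1 indiff ⇒ q·3+(1-q)·3 = q·0+(1-q)·5 ⇒ q(3) = (1-q)(2) ⇒ q = 2/5
P2 indiff ⇒ p·6+(1-p)·0 = p·4+(1-p)·12 ⇒ p(2) = (1-p)(12) ⇒ p = 6/7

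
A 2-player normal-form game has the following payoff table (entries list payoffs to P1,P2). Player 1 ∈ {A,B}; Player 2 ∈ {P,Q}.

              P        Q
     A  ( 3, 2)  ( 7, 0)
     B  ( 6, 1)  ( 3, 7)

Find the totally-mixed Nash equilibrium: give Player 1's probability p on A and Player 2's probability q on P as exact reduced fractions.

P1 indiff ⇒ q·3+(1-q)·7 = q·6+(1-q)·3 ⇒ q(-3) = (1-q)(-4) ⇒ q = 4/7
P2 indiff ⇒ p·2+(1-p)·1 = p·0+(1-p)·7 ⇒ p(2) = (1-p)(6) ⇒ p = 3/4

(p,q) = (3/4, 4/7)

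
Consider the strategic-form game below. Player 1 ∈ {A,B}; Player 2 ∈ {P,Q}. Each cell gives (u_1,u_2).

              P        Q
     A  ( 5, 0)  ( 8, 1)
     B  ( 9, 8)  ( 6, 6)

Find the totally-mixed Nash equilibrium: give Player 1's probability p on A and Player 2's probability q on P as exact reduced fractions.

P1 indiff ⇒ q·5+(1-q)·8 = q·9+(1-q)·6 ⇒ q(-4) = (1-q)(-2) ⇒ q = 1/3
P2 indiff ⇒ p·0+(1-p)·8 = p·1+(1-p)·6 ⇒ p(-1) = (1-p)(-2) ⇒ p = 2/3

p=2/3, q=1/3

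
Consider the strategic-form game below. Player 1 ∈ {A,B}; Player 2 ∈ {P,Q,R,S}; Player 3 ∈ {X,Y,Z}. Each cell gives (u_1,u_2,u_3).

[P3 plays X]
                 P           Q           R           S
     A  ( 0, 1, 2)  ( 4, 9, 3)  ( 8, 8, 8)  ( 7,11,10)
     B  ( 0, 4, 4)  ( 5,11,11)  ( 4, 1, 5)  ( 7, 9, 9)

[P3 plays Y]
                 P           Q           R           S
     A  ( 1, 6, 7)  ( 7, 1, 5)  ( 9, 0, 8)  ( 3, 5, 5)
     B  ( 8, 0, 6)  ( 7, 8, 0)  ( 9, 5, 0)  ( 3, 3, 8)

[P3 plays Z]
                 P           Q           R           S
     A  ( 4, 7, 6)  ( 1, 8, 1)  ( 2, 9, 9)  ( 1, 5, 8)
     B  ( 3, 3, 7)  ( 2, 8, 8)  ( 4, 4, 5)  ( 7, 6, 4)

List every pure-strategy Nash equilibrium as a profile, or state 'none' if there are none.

Nash profiles: (A,S,X), (B,Q,X)

(A,P,X): not NE [P2→S gives 11>1; P3→Y gives 7>2]
(A,P,Y): not NE [P1→B gives 8>1]
(A,P,Z): not NE [P2→R gives 9>7; P3→Y gives 7>6]
(A,Q,X): not NE [P1→B gives 5>4; P2→S gives 11>9; P3→Y gives 5>3]
(A,Q,Y): not NE [P2→P gives 6>1]
(A,Q,Z): not NE [P1→B gives 2>1; P2→R gives 9>8; P3→Y gives 5>1]
(A,R,X): not NE [P2→S gives 11>8; P3→Z gives 9>8]
(A,R,Y): not NE [P2→P gives 6>0; P3→Z gives 9>8]
(A,R,Z): not NE [P1→B gives 4>2]
(A,S,X): NE
(A,S,Y): not NE [P2→P gives 6>5; P3→X gives 10>5]
(A,S,Z): not NE [P1→B gives 7>1; P2→R gives 9>5; P3→X gives 10>8]
(B,P,X): not NE [P2→Q gives 11>4; P3→Z gives 7>4]
(B,P,Y): not NE [P2→Q gives 8>0; P3→Z gives 7>6]
(B,P,Z): not NE [P1→A gives 4>3; P2→Q gives 8>3]
(B,Q,X): NE
(B,Q,Y): not NE [P3→X gives 11>0]
(B,Q,Z): not NE [P3→X gives 11>8]
(B,R,X): not NE [P1→A gives 8>4; P2→Q gives 11>1]
(B,R,Y): not NE [P2→Q gives 8>5; P3→Z gives 5>0]
(B,R,Z): not NE [P2→Q gives 8>4]
(B,S,X): not NE [P2→Q gives 11>9]
(B,S,Y): not NE [P2→Q gives 8>3; P3→X gives 9>8]
(B,S,Z): not NE [P2→Q gives 8>6; P3→X gives 9>4]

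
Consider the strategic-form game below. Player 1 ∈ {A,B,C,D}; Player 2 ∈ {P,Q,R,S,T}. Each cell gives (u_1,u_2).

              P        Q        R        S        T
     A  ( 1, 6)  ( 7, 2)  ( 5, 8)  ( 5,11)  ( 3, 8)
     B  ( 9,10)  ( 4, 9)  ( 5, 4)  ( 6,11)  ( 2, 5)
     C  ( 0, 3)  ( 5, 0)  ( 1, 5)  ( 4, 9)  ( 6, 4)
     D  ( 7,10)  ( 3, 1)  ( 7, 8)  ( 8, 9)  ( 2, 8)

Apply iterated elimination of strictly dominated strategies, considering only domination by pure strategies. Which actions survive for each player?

Survivors P1:{B,D} P2:{P,S}

P2 drop Q (P beats it: A:6>2 B:10>9 C:3>0 D:10>1)
P2 drop R (S beats it: A:11>8 B:11>4 C:9>5 D:9>8)
P2 drop T (S beats it: A:11>8 B:11>5 C:9>4 D:9>8)
P1 drop A (B beats it: P:9>1 S:6>5)
P1 drop C (B beats it: P:9>0 S:6>4)
P1→{B,D} P2→{P,S}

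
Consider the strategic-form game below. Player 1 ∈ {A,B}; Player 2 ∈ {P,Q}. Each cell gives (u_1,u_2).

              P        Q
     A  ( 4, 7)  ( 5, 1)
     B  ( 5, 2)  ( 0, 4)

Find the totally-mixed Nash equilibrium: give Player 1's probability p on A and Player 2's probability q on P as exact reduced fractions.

P1 mixes 1/4 on A; P2 mixes 5/6 on P

P1 indiff ⇒ q·4+(1-q)·5 = q·5+(1-q)·0 ⇒ q(-1) = (1-q)(-5) ⇒ q = 5/6
P2 indiff ⇒ p·7+(1-p)·2 = p·1+(1-p)·4 ⇒ p(6) = (1-p)(2) ⇒ p = 1/4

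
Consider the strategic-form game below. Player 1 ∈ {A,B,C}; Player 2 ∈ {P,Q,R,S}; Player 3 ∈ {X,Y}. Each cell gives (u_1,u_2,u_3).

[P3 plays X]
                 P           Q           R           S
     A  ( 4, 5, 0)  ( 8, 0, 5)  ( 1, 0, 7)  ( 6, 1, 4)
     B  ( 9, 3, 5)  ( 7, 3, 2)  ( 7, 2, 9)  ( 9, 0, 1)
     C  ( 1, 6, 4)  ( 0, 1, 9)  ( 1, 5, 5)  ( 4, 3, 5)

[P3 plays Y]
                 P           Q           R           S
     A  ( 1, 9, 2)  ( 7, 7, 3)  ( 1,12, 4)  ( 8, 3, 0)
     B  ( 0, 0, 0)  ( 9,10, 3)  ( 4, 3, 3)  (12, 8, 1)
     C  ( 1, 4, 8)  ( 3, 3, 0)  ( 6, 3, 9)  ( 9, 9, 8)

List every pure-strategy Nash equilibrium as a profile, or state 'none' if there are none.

PSNE = {(B,P,X), (B,Q,Y)}

(A,P,X): not NE [P1→B gives 9>4; P3→Y gives 2>0]
(A,P,Y): not NE [P2→R gives 12>9]
(A,Q,X): not NE [P2→P gives 5>0]
(A,Q,Y): not NE [P1→B gives 9>7; P2→R gives 12>7; P3→X gives 5>3]
(A,R,X): not NE [P1→B gives 7>1; P2→P gives 5>0]
(A,R,Y): not NE [P1→C gives 6>1; P3→X gives 7>4]
(A,S,X): not NE [P1→B gives 9>6; P2→P gives 5>1]
(A,S,Y): not NE [P1→B gives 12>8; P2→R gives 12>3; P3→X gives 4>0]
(B,P,X): NE
(B,P,Y): not NE [P1→C gives 1>0; P2→Q gives 10>0; P3→X gives 5>0]
(B,Q,X): not NE [P1→A gives 8>7; P3→Y gives 3>2]
(B,Q,Y): NE
(B,R,X): not NE [P2→Q gives 3>2]
(B,R,Y): not NE [P1→C gives 6>4; P2→Q gives 10>3; P3→X gives 9>3]
(B,S,X): not NE [P2→Q gives 3>0]
(B,S,Y): not NE [P2→Q gives 10>8]
(C,P,X): not NE [P1→B gives 9>1; P3→Y gives 8>4]
(C,P,Y): not NE [P2→S gives 9>4]
(C,Q,X): not NE [P1→A gives 8>0; P2→P gives 6>1]
(C,Q,Y): not NE [P1→B gives 9>3; P2→S gives 9>3; P3→X gives 9>0]
(C,R,X): not NE [P1→B gives 7>1; P2→P gives 6>5; P3→Y gives 9>5]
(C,R,Y): not NE [P2→S gives 9>3]
(C,S,X): not NE [P1→B gives 9>4; P2→P gives 6>3; P3→Y gives 8>5]
(C,S,Y): not NE [P1→B gives 12>9]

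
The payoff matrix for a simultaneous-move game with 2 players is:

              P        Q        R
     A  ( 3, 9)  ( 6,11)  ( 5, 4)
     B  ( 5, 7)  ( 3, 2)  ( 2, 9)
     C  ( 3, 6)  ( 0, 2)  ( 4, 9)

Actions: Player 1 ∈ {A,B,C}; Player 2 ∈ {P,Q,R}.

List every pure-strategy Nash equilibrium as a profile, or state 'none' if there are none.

PSNE = {(A,Q)}

(A,P): not NE [P1→B gives 5>3; P2→Q gives 11>9]
(A,Q): NE
(A,R): not NE [P2→Q gives 11>4]
(B,P): not NE [P2→R gives 9>7]
(B,Q): not NE [P1→A gives 6>3; P2→R gives 9>2]
(B,R): not NE [P1→A gives 5>2]
(C,P): not NE [P1→B gives 5>3; P2→R gives 9>6]
(C,Q): not NE [P1→A gives 6>0; P2→R gives 9>2]
(C,R): not NE [P1→A gives 5>4]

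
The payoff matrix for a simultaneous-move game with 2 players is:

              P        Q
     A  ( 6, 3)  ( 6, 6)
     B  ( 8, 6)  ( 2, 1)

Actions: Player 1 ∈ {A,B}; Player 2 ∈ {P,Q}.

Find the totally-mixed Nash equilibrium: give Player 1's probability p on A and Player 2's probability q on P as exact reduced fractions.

P1 indiff ⇒ q·6+(1-q)·6 = q·8+(1-q)·2 ⇒ q(-2) = (1-q)(-4) ⇒ q = 2/3
P2 indiff ⇒ p·3+(1-p)·6 = p·6+(1-p)·1 ⇒ p(-3) = (1-p)(-5) ⇒ p = 5/8

P1 mixes 5/8 on A; P2 mixes 2/3 on P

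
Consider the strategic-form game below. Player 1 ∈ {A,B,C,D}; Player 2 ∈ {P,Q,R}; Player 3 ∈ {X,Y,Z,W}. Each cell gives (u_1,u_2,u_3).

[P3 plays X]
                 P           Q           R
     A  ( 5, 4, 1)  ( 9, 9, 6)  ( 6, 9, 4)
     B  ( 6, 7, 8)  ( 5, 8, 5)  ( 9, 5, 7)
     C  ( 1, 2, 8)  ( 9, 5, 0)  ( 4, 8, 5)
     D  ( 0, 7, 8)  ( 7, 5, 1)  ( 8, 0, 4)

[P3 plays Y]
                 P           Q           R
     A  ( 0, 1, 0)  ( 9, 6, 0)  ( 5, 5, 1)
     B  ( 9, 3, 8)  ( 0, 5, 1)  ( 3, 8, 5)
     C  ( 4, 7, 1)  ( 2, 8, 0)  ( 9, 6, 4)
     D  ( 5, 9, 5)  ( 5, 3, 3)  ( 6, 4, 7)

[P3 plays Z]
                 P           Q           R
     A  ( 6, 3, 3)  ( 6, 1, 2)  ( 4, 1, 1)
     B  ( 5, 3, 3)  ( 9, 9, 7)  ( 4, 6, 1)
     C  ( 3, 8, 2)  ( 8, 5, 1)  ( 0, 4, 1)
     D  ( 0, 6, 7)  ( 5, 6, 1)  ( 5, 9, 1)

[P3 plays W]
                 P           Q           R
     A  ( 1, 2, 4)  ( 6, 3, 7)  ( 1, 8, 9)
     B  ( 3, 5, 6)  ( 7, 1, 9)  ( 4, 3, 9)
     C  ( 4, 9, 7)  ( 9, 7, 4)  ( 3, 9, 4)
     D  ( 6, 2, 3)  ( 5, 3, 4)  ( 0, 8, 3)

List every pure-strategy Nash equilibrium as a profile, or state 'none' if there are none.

Equilibria: none

(A,P,X): not NE [P1→B gives 6>5; P2→R gives 9>4; P3→W gives 4>1]
(A,P,Y): not NE [P1→B gives 9>0; P2→Q gives 6>1; P3→W gives 4>0]
(A,P,Z): not NE [P3→W gives 4>3]
(A,P,W): not NE [P1→D gives 6>1; P2→R gives 8>2]
(A,Q,X): not NE [P3→W gives 7>6]
(A,Q,Y): not NE [P3→W gives 7>0]
(A,Q,Z): not NE [P1→B gives 9>6; P2→P gives 3>1; P3→W gives 7>2]
(A,Q,W): not NE [P1→C gives 9>6; P2→R gives 8>3]
(A,R,X): not NE [P1→B gives 9>6; P3→W gives 9>4]
(A,R,Y): not NE [P1→C gives 9>5; P2→Q gives 6>5; P3→W gives 9>1]
(A,R,Z): not NE [P1→D gives 5>4; P2→P gives 3>1; P3→W gives 9>1]
(A,R,W): not NE [P1→B gives 4>1]
(B,P,X): not NE [P2→Q gives 8>7]
(B,P,Y): not NE [P2→R gives 8>3]
(B,P,Z): not NE [P1→A gives 6>5; P2→Q gives 9>3; P3→Y gives 8>3]
(B,P,W): not NE [P1→D gives 6>3; P3→Y gives 8>6]
(B,Q,X): not NE [P1→C gives 9>5; P3→W gives 9>5]
(B,Q,Y): not NE [P1→A gives 9>0; P2→R gives 8>5; P3→W gives 9>1]
(B,Q,Z): not NE [P3→W gives 9>7]
(B,Q,W): not NE [P1→C gives 9>7; P2→P gives 5>1]
(B,R,X): not NE [P2→Q gives 8>5; P3→W gives 9>7]
(B,R,Y): not NE [P1→C gives 9>3; P3→W gives 9>5]
(B,R,Z): not NE [P1→D gives 5>4; P2→Q gives 9>6; P3→W gives 9>1]
(B,R,W): not NE [P2→P gives 5>3]
(C,P,X): not NE [P1→B gives 6>1; P2→R gives 8>2]
(C,P,Y): not NE [P1→B gives 9>4; P2→Q gives 8>7; P3→X gives 8>1]
(C,P,Z): not NE [P1→A gives 6>3; P3→X gives 8>2]
(C,P,W): not NE [P1→D gives 6>4; P3→X gives 8>7]
(C,Q,X): not NE [P2→R gives 8>5; P3→W gives 4>0]
(C,Q,Y): not NE [P1→A gives 9>2; P3→W gives 4>0]
(C,Q,Z): not NE [P1→B gives 9>8; P2→P gives 8>5; P3→W gives 4>1]
(C,Q,W): not NE [P2→R gives 9>7]
(C,R,X): not NE [P1→B gives 9>4]
(C,R,Y): not NE [P2→Q gives 8>6; P3→X gives 5>4]
(C,R,Z): not NE [P1→D gives 5>0; P2→P gives 8>4; P3→X gives 5>1]
(C,R,W): not NE [P1→B gives 4>3; P3→X gives 5>4]
(D,P,X): not NE [P1→B gives 6>0]
(D,P,Y): not NE [P1→B gives 9>5; P3→X gives 8>5]
(D,P,Z): not NE [P1→A gives 6>0; P2→R gives 9>6; P3→X gives 8>7]
(D,P,W): not NE [P2→R gives 8>2; P3→X gives 8>3]
(D,Q,X): not NE [P1→C gives 9>7; P2→P gives 7>5; P3→W gives 4>1]
(D,Q,Y): not NE [P1→A gives 9>5; P2→P gives 9>3; P3→W gives 4>3]
(D,Q,Z): not NE [P1→B gives 9>5; P2→R gives 9>6; P3→W gives 4>1]
(D,Q,W): not NE [P1→C gives 9>5; P2→R gives 8>3]
(D,R,X): not NE [P1→B gives 9>8; P2→P gives 7>0; P3→Y gives 7>4]
(D,R,Y): not NE [P1→C gives 9>6; P2→P gives 9>4]
(D,R,Z): not NE [P3→Y gives 7>1]
(D,R,W): not NE [P1→B gives 4>0; P3→Y gives 7>3]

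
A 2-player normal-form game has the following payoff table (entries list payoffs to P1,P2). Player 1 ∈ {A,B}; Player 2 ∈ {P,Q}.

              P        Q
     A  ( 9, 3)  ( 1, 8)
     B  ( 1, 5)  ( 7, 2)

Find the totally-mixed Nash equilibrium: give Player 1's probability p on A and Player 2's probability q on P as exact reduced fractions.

(p,q) = (3/8, 3/7)

P1 indiff ⇒ q·9+(1-q)·1 = q·1+(1-q)·7 ⇒ q(8) = (1-q)(6) ⇒ q = 3/7
P2 indiff ⇒ p·3+(1-p)·5 = p·8+(1-p)·2 ⇒ p(-5) = (1-p)(-3) ⇒ p = 3/8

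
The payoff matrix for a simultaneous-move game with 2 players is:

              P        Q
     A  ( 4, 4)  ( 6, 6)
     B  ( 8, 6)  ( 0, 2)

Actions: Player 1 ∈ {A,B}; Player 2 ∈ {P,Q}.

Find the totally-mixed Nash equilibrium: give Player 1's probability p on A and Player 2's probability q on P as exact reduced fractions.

P1 indiff ⇒ q·4+(1-q)·6 = q·8+(1-q)·0 ⇒ q(-4) = (1-q)(-6) ⇒ q = 3/5
P2 indiff ⇒ p·4+(1-p)·6 = p·6+(1-p)·2 ⇒ p(-2) = (1-p)(-4) ⇒ p = 2/3

p=2/3, q=3/5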